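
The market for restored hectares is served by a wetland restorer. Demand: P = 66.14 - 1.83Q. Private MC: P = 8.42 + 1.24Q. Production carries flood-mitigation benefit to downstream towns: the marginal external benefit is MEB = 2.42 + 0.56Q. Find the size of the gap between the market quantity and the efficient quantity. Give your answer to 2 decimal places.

Market equilibrium (private): 8.42 + 1.24Q = 66.14 - 1.83Q → Q_m = 18.8013.
Social marginal cost = private MC − MEB = 6.00 + 0.68Q.
Set SMC = demand: 6.00 + 0.68Q = 66.14 - 1.83Q → Q* = 23.9602.
Gap = |18.8013 − 23.9602| = 5.1589.

5.16 units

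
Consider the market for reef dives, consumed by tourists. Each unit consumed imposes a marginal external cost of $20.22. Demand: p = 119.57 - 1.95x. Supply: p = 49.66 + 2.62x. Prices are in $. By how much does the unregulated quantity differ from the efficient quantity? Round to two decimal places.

Market equilibrium (private): 49.66 + 2.62x = 119.57 - 1.95x → x_m = 15.2976.
Social marginal benefit = demand − MEC = 99.35 - 1.95x.
Set SMB = MC: 99.35 - 1.95x = 49.66 + 2.62x → x* = 10.8731.
Gap = |15.2976 − 10.8731| = 4.4245.

4.42 units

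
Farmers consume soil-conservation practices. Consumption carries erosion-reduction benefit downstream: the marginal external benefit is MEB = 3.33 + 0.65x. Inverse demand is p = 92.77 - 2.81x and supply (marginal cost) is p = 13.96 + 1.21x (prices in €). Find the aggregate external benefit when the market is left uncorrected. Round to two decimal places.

€190.19

Market equilibrium (private): 13.96 + 1.21x = 92.77 - 2.81x → x_m = 19.6045.
Total external benefit = ∫₀^{x_m} (3.33 + 0.65x) dx = 3.33×19.6045 + ½×0.65×19.6045² = 190.1923.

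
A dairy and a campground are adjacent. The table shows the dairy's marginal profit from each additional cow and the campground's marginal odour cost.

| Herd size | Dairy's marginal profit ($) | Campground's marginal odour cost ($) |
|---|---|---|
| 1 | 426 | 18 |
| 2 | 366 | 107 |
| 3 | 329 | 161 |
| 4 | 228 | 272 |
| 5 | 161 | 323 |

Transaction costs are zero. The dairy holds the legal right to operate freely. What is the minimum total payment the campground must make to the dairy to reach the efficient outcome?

$389

Left alone the dairy would choose level 5 (marginal profit stays positive).
Efficient level: k* = 3 (marginal profit ≥ marginal odour cost through 3).
The campground must at least cover the dairy's forgone profit from cutting 5→3: 228 + 161 = 389.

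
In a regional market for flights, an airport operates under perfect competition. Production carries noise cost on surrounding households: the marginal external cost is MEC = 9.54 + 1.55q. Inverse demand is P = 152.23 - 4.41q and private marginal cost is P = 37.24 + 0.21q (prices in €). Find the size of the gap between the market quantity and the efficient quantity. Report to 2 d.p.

Market equilibrium (private): 37.24 + 0.21q = 152.23 - 4.41q → q_m = 24.8896.
Social marginal cost = private MC + MEC = 46.78 + 1.76q.
Set SMC = demand: 46.78 + 1.76q = 152.23 - 4.41q → q* = 17.0908.
Gap = |24.8896 − 17.0908| = 7.7988.

7.80 units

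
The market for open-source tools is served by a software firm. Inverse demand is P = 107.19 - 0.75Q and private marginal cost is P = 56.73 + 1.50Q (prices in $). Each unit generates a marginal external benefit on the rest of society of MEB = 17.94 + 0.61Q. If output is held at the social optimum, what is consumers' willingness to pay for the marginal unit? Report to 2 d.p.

Social marginal cost = private MC − MEB = 38.79 + 0.89Q.
Set SMC = demand: 38.79 + 0.89Q = 107.19 - 0.75Q → Q* = 41.7073.
Consumer price on the demand curve at Q*: 107.19 − 0.75×41.7073 = 75.9095.

P = $75.91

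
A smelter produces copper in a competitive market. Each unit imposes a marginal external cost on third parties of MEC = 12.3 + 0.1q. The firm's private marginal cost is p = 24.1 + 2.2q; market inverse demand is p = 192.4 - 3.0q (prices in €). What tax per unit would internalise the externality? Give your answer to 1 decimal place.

Social marginal cost = private MC + MEC = 36.4 + 2.3q.
Set SMC = demand: 36.4 + 2.3q = 192.4 - 3.0q → q* = 29.4340.
The Pigouvian tax equals MEC at q*: 12.3 + 0.1×29.4340 = 15.2434.

tax = €15.2 per unit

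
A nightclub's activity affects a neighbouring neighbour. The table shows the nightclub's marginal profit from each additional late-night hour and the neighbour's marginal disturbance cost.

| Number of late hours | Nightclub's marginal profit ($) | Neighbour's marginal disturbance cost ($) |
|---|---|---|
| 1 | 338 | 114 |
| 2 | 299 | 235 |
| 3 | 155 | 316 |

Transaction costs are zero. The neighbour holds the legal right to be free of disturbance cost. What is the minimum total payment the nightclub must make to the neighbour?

$349

Efficient level: marginal profit ≥ marginal disturbance cost through level 2, so k* = 2.
With the neighbour holding the right, the nightclub must at least compensate total damage at k*: 114 + 235 = 349.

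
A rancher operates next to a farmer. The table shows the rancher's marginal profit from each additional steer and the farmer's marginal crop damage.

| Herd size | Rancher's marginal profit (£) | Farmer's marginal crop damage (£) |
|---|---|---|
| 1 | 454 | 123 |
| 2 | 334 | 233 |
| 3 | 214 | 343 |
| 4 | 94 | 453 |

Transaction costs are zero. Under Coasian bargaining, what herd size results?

2

Bargaining reaches the level where marginal profit last exceeds marginal crop damage.
That holds through level 2 (334 ≥ 233) but not at 3 (214 < 343).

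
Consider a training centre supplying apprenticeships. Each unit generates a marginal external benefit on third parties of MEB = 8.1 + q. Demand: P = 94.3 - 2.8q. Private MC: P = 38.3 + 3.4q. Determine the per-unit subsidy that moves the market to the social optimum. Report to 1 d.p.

Social marginal cost = private MC − MEB = 30.2 + 2.4q.
Set SMC = demand: 30.2 + 2.4q = 94.3 - 2.8q → q* = 12.3269.
The Pigouvian subsidy equals MEB at q*: 8.1 + 1.0×12.3269 = 20.4269.

subsidy = 20.4 per unit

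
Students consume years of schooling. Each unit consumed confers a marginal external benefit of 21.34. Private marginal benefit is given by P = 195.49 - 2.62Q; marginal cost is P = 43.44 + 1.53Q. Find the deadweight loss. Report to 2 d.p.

DWL = 54.87

Market equilibrium (private): 43.44 + 1.53Q = 195.49 - 2.62Q → Q_m = 36.6386.
Social marginal benefit = demand + MEB = 216.83 - 2.62Q.
Set SMB = MC: 216.83 - 2.62Q = 43.44 + 1.53Q → Q* = 41.7807.
The loss is the area between SMB and MC from Q* to Q_m; with linear curves that's a triangle of height MEB(Q_m).
DWL = ½ × 5.1421 × 21.3400 = 54.8662.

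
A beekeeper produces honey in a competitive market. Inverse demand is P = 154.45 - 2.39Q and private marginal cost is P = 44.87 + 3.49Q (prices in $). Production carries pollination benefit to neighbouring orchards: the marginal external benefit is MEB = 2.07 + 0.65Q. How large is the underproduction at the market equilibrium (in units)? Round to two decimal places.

Market equilibrium (private): 44.87 + 3.49Q = 154.45 - 2.39Q → Q_m = 18.6361.
Social marginal cost = private MC − MEB = 42.80 + 2.84Q.
Set SMC = demand: 42.80 + 2.84Q = 154.45 - 2.39Q → Q* = 21.3480.
Gap = |18.6361 − 21.3480| = 2.7119.

2.71 units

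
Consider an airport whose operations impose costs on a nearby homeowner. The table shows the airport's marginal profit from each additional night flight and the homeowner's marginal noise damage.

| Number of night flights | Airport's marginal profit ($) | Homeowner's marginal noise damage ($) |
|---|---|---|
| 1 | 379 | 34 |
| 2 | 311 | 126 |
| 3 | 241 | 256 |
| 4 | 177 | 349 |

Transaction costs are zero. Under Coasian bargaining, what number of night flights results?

Bargaining reaches the level where marginal profit last exceeds marginal noise damage.
That holds through level 2 (311 ≥ 126) but not at 3 (241 < 256).

2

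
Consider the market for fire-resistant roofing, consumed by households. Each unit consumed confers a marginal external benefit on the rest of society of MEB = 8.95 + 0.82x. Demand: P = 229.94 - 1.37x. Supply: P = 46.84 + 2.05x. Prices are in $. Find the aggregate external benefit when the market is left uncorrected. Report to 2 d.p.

Market equilibrium (private): 46.84 + 2.05x = 229.94 - 1.37x → x_m = 53.5380.
Total external benefit = ∫₀^{x_m} (8.95 + 0.82x) dx = 8.95×53.5380 + ½×0.82×53.5380² = 1654.3553.

$1654.36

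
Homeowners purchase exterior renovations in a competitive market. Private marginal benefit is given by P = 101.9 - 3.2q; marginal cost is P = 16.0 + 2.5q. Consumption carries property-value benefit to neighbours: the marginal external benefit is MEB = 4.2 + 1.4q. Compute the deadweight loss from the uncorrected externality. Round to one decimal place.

Market equilibrium (private): 16.0 + 2.5q = 101.9 - 3.2q → q_m = 15.0702.
Social marginal benefit = demand + MEB = 106.1 - 1.8q.
Set SMB = MC: 106.1 - 1.8q = 16.0 + 2.5q → q* = 20.9535.
The welfare-loss triangle has base |q_m − q*| and height MEB(q_m) (the vertical gap between SMB and MC is zero at q* and MEB at q_m).
DWL = ½ × 5.8833 × 25.2982 = 74.4185.

DWL = 74.4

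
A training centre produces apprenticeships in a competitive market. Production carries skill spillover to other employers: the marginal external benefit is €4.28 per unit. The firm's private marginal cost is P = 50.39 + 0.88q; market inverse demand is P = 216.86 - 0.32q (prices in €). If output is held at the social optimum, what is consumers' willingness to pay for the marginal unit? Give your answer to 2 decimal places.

Social marginal cost = private MC − MEB = 46.11 + 0.88q.
Set SMC = demand: 46.11 + 0.88q = 216.86 - 0.32q → q* = 142.2917.
Consumer price on the demand curve at q*: 216.86 − 0.32×142.2917 = 171.3267.

P = €171.33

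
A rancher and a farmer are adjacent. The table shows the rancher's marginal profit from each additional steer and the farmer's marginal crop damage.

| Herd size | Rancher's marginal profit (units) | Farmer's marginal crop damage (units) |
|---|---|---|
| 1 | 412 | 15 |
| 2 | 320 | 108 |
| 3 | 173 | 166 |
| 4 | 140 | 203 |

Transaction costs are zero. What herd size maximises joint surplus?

3

Bargaining reaches the level where marginal profit last exceeds marginal crop damage.
That holds through level 3 (173 ≥ 166) but not at 4 (140 < 203).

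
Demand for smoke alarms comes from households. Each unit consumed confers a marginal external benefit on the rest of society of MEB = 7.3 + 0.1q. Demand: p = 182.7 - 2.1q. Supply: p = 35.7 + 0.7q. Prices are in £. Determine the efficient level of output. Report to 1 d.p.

q* = 57.1

Social marginal benefit = demand + MEB = 190.0 - 2.0q.
Set SMB = MC: 190.0 - 2.0q = 35.7 + 0.7q → q* = 57.1481.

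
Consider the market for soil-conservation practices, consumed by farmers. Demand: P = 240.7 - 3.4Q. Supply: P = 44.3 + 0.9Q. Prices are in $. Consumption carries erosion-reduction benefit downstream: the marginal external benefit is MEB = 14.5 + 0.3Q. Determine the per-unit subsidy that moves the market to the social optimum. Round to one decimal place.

subsidy = $30.3 per unit

Social marginal benefit = demand + MEB = 255.2 - 3.1Q.
Set SMB = MC: 255.2 - 3.1Q = 44.3 + 0.9Q → Q* = 52.7250.
The Pigouvian subsidy equals MEB at Q*: 14.5 + 0.3×52.7250 = 30.3175.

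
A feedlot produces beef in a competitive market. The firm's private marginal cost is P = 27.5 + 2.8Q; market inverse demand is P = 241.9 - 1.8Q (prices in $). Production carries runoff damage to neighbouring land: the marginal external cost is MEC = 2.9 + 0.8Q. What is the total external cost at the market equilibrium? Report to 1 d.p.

Market equilibrium (private): 27.5 + 2.8Q = 241.9 - 1.8Q → Q_m = 46.6087.
Total external cost = ∫₀^{Q_m} (2.9 + 0.8Q) dQ = 2.9×46.6087 + ½×0.8×46.6087² = 1004.1136.

$1004.1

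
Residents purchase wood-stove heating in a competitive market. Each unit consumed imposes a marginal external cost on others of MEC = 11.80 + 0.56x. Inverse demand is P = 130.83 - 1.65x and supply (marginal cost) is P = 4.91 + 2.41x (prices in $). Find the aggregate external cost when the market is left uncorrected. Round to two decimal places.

$635.31

Market equilibrium (private): 4.91 + 2.41x = 130.83 - 1.65x → x_m = 31.0148.
Total external cost = ∫₀^{x_m} (11.80 + 0.56x) dx = 11.80×31.0148 + ½×0.56×31.0148² = 635.3116.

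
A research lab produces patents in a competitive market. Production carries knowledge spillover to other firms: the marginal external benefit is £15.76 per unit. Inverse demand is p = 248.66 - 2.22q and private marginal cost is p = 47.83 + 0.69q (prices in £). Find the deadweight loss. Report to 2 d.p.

Market equilibrium (private): 47.83 + 0.69q = 248.66 - 2.22q → q_m = 69.0137.
Social marginal cost = private MC − MEB = 32.07 + 0.69q.
Set SMC = demand: 32.07 + 0.69q = 248.66 - 2.22q → q* = 74.4296.
Height of the DWL triangle at q_m is demand(q_m) − SMC(q_m) = MEB(q_m) = 15.7600.
DWL = ½ × 5.4159 × 15.7600 = 42.6773.

DWL = £42.68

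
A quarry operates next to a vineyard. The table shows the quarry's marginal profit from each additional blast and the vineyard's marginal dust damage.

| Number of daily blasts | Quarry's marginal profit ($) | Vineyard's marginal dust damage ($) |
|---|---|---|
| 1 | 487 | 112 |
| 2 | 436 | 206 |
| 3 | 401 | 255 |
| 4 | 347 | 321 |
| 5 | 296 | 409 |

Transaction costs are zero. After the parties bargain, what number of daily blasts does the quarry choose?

4

Bargaining reaches the level where marginal profit last exceeds marginal dust damage.
That holds through level 4 (347 ≥ 321) but not at 5 (296 < 409).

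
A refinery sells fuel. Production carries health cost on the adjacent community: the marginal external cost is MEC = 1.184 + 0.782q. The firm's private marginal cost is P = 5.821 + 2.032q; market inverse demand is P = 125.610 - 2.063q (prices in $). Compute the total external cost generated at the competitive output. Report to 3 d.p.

Market equilibrium (private): 5.821 + 2.032q = 125.610 - 2.063q → q_m = 29.2525.
Total external cost = ∫₀^{q_m} (1.184 + 0.782q) dq = 1.184×29.2525 + ½×0.782×29.2525² = 369.2171.

$369.217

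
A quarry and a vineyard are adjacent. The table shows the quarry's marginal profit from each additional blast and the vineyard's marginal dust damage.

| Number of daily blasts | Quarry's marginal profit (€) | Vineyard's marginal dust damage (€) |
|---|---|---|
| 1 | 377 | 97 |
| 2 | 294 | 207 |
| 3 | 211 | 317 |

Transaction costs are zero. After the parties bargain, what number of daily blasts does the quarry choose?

2

Bargaining reaches the level where marginal profit last exceeds marginal dust damage.
That holds through level 2 (294 ≥ 207) but not at 3 (211 < 317).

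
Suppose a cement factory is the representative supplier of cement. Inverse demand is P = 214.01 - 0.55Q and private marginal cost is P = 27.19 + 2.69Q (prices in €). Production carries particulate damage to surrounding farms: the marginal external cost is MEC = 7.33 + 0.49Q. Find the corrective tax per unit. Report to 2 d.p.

tax = €30.91 per unit

Social marginal cost = private MC + MEC = 34.52 + 3.18Q.
Set SMC = demand: 34.52 + 3.18Q = 214.01 - 0.55Q → Q* = 48.1206.
The Pigouvian tax equals MEC at Q*: 7.33 + 0.49×48.1206 = 30.9091.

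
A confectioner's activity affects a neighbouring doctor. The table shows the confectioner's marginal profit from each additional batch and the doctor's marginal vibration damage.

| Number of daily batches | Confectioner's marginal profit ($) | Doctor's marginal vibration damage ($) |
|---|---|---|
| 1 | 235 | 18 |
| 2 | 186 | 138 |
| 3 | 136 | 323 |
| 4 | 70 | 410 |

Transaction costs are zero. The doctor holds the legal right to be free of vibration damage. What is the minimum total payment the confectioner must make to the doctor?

Efficient level: marginal profit ≥ marginal vibration damage through level 2, so k* = 2.
With the doctor holding the right, the confectioner must at least compensate total damage at k*: 18 + 138 = 156.

$156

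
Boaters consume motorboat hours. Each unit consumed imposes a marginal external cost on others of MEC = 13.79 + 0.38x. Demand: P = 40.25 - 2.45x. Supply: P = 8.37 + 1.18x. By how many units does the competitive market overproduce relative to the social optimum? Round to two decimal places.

4.27 units

Market equilibrium (private): 8.37 + 1.18x = 40.25 - 2.45x → x_m = 8.7824.
Social marginal benefit = demand − MEC = 26.46 - 2.83x.
Set SMB = MC: 26.46 - 2.83x = 8.37 + 1.18x → x* = 4.5112.
Gap = |8.7824 − 4.5112| = 4.2712.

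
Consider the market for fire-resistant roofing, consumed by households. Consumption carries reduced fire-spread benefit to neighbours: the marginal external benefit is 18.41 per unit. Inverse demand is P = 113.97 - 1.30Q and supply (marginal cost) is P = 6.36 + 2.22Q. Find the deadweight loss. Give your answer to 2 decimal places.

DWL = 48.14

Market equilibrium (private): 6.36 + 2.22Q = 113.97 - 1.30Q → Q_m = 30.5710.
Social marginal benefit = demand + MEB = 132.38 - 1.30Q.
Set SMB = MC: 132.38 - 1.30Q = 6.36 + 2.22Q → Q* = 35.8011.
Height of the DWL triangle at Q_m is SMB(Q_m) − MC(Q_m) = MEB(Q_m) = 18.4100.
DWL = ½ × 5.2301 × 18.4100 = 48.1431.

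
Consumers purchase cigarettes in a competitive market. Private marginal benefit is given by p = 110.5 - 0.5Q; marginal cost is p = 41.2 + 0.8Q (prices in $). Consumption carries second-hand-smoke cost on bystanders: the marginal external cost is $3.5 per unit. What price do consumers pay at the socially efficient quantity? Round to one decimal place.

Social marginal benefit = demand − MEC = 107.0 - 0.5Q.
Set SMB = MC: 107.0 - 0.5Q = 41.2 + 0.8Q → Q* = 50.6154.
Consumer price on the demand curve at Q*: 110.5 − 0.5×50.6154 = 85.1923.

P = $85.2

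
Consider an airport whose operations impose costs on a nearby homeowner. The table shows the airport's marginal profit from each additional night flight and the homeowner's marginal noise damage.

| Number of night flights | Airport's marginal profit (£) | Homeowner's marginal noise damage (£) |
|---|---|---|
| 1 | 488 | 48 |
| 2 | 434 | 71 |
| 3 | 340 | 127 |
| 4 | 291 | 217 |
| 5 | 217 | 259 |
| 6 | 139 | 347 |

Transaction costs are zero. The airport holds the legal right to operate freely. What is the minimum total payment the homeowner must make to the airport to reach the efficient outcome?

Left alone the airport would choose level 6 (marginal profit stays positive).
Efficient level: k* = 4 (marginal profit ≥ marginal noise damage through 4).
The homeowner must at least cover the airport's forgone profit from cutting 6→4: 217 + 139 = 356.

£356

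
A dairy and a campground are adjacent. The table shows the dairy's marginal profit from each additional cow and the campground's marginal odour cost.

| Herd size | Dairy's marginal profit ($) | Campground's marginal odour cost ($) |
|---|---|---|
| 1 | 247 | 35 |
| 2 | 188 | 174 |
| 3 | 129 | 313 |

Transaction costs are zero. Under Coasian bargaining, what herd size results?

2

Bargaining reaches the level where marginal profit last exceeds marginal odour cost.
That holds through level 2 (188 ≥ 174) but not at 3 (129 < 313).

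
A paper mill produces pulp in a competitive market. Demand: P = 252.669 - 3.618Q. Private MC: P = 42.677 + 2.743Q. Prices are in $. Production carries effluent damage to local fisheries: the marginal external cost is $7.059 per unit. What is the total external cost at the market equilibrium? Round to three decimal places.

Market equilibrium (private): 42.677 + 2.743Q = 252.669 - 3.618Q → Q_m = 33.0124.
Total external cost = MEC × Q_m = 7.059 × 33.0124 = 233.0345.

$233.035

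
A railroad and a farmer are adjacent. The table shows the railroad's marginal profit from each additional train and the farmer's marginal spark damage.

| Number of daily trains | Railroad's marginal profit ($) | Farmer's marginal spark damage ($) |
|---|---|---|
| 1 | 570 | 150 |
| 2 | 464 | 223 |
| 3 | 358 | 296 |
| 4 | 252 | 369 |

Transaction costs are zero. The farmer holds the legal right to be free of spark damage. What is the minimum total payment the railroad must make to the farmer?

Efficient level: marginal profit ≥ marginal spark damage through level 3, so k* = 3.
With the farmer holding the right, the railroad must at least compensate total damage at k*: 150 + 223 + 296 = 669.

$669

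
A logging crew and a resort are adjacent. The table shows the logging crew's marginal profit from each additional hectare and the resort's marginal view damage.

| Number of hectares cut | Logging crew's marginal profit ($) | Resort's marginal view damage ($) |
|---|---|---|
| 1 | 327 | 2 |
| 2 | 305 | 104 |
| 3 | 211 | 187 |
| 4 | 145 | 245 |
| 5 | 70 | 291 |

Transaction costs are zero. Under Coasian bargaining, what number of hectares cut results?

Bargaining reaches the level where marginal profit last exceeds marginal view damage.
That holds through level 3 (211 ≥ 187) but not at 4 (145 < 245).

3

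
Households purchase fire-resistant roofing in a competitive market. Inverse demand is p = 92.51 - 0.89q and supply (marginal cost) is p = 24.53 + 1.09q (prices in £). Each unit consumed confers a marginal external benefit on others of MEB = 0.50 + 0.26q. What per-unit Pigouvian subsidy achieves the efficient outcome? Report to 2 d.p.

subsidy = £10.85 per unit

Social marginal benefit = demand + MEB = 93.01 - 0.63q.
Set SMB = MC: 93.01 - 0.63q = 24.53 + 1.09q → q* = 39.8140.
The Pigouvian subsidy equals MEB at q*: 0.50 + 0.26×39.8140 = 10.8516.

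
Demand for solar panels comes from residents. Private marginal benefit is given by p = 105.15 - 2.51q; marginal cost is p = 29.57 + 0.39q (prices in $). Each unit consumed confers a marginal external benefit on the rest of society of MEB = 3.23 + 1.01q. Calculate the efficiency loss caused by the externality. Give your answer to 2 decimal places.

DWL = $231.05

Market equilibrium (private): 29.57 + 0.39q = 105.15 - 2.51q → q_m = 26.0621.
Social marginal benefit = demand + MEB = 108.38 - 1.50q.
Set SMB = MC: 108.38 - 1.50q = 29.57 + 0.39q → q* = 41.6984.
The welfare-loss triangle has base |q_m − q*| and height MEB(q_m) (the vertical gap between SMB and MC is zero at q* and MEB at q_m).
DWL = ½ × 15.6363 × 29.5527 = 231.0474.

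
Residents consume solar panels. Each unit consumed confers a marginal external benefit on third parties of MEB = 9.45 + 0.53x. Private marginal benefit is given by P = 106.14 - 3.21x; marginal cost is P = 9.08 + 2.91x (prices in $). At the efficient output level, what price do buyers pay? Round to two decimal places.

Social marginal benefit = demand + MEB = 115.59 - 2.68x.
Set SMB = MC: 115.59 - 2.68x = 9.08 + 2.91x → x* = 19.0537.
Consumer price on the demand curve at x*: 106.14 − 3.21×19.0537 = 44.9776.

P = $44.98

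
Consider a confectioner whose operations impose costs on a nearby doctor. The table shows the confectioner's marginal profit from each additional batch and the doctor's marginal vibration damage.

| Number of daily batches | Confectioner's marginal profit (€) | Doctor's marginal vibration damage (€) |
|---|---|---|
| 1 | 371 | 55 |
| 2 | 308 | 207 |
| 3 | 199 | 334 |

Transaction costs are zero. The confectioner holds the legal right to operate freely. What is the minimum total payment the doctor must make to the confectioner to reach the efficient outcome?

Left alone the confectioner would choose level 3 (marginal profit stays positive).
Efficient level: k* = 2 (marginal profit ≥ marginal vibration damage through 2).
The doctor must at least cover the confectioner's forgone profit from cutting 3→2: 199 = 199.

€199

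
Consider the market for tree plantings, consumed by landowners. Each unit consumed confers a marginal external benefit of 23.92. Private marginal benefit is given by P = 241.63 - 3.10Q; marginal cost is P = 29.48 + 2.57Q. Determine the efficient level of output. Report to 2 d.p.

Q* = 41.63

Social marginal benefit = demand + MEB = 265.55 - 3.10Q.
Set SMB = MC: 265.55 - 3.10Q = 29.48 + 2.57Q → Q* = 41.6349.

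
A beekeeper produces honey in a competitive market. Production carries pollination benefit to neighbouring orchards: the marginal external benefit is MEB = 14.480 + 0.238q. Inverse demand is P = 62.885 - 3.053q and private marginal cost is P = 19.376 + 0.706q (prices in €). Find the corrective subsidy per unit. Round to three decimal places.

subsidy = €18.400 per unit

Social marginal cost = private MC − MEB = 4.896 + 0.468q.
Set SMC = demand: 4.896 + 0.468q = 62.885 - 3.053q → q* = 16.4695.
The Pigouvian subsidy equals MEB at q*: 14.480 + 0.238×16.4695 = 18.3997.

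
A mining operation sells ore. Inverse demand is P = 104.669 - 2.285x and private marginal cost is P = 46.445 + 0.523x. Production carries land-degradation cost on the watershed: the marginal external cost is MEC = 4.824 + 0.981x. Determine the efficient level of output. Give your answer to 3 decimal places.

Social marginal cost = private MC + MEC = 51.269 + 1.504x.
Set SMC = demand: 51.269 + 1.504x = 104.669 - 2.285x → x* = 14.0934.

x* = 14.093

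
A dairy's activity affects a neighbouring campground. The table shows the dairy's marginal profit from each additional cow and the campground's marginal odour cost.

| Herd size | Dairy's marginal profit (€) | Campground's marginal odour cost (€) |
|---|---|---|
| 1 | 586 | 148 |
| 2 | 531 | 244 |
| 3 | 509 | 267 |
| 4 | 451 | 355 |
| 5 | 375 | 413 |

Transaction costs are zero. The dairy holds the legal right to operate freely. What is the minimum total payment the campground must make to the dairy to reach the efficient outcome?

Left alone the dairy would choose level 5 (marginal profit stays positive).
Efficient level: k* = 4 (marginal profit ≥ marginal odour cost through 4).
The campground must at least cover the dairy's forgone profit from cutting 5→4: 375 = 375.

€375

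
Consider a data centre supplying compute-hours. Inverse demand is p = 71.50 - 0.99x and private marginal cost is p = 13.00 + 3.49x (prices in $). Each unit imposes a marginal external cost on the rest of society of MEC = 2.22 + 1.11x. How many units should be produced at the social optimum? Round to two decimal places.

Social marginal cost = private MC + MEC = 15.22 + 4.60x.
Set SMC = demand: 15.22 + 4.60x = 71.50 - 0.99x → x* = 10.0680.

x* = 10.07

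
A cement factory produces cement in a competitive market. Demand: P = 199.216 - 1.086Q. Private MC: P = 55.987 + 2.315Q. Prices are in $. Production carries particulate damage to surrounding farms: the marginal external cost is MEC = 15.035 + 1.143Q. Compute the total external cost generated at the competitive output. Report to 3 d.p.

$1646.777

Market equilibrium (private): 55.987 + 2.315Q = 199.216 - 1.086Q → Q_m = 42.1138.
Total external cost = ∫₀^{Q_m} (15.035 + 1.143Q) dQ = 15.035×42.1138 + ½×1.143×42.1138² = 1646.7775.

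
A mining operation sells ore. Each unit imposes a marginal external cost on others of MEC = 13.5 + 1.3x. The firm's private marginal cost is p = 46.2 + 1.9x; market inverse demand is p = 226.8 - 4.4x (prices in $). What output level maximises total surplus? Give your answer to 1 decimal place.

Social marginal cost = private MC + MEC = 59.7 + 3.2x.
Set SMC = demand: 59.7 + 3.2x = 226.8 - 4.4x → x* = 21.9868.

x* = 22.0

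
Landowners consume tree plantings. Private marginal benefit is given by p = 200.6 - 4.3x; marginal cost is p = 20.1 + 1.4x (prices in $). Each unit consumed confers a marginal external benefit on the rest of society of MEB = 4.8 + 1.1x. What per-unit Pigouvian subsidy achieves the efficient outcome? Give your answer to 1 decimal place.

Social marginal benefit = demand + MEB = 205.4 - 3.2x.
Set SMB = MC: 205.4 - 3.2x = 20.1 + 1.4x → x* = 40.2826.
The Pigouvian subsidy equals MEB at x*: 4.8 + 1.1×40.2826 = 49.1109.

subsidy = $49.1 per unit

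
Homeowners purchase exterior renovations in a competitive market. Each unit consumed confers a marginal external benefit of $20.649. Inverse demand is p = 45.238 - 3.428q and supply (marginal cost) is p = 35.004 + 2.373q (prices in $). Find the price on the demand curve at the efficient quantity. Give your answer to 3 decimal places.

Social marginal benefit = demand + MEB = 65.887 - 3.428q.
Set SMB = MC: 65.887 - 3.428q = 35.004 + 2.373q → q* = 5.3237.
Consumer price on the demand curve at q*: 45.238 − 3.428×5.3237 = 26.9884.

P = $26.988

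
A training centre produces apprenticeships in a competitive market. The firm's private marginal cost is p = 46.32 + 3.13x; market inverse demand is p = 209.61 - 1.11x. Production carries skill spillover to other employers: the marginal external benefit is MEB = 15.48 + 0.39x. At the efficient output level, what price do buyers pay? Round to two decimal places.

P = 158.07

Social marginal cost = private MC − MEB = 30.84 + 2.74x.
Set SMC = demand: 30.84 + 2.74x = 209.61 - 1.11x → x* = 46.4338.
Consumer price on the demand curve at x*: 209.61 − 1.11×46.4338 = 158.0685.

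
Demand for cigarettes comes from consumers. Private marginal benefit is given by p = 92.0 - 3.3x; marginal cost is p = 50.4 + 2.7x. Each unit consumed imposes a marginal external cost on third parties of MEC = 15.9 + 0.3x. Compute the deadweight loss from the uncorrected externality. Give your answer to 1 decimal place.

Market equilibrium (private): 50.4 + 2.7x = 92.0 - 3.3x → x_m = 6.9333.
Social marginal benefit = demand − MEC = 76.1 - 3.6x.
Set SMB = MC: 76.1 - 3.6x = 50.4 + 2.7x → x* = 4.0794.
The loss is the area between SMB and MC from x* to x_m; with linear curves that's a triangle of height MEC(x_m).
DWL = ½ × 2.8539 × 17.9800 = 25.6566.

DWL = 25.7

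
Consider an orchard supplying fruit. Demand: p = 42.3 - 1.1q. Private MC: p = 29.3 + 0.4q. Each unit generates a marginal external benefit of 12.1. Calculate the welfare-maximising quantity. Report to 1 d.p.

q* = 16.7

Social marginal cost = private MC − MEB = 17.2 + 0.4q.
Set SMC = demand: 17.2 + 0.4q = 42.3 - 1.1q → q* = 16.7333.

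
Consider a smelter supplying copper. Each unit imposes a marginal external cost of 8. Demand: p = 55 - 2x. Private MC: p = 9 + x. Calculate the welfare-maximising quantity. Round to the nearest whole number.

x* = 13

Social marginal cost = private MC + MEC = 17 + x.
Set SMC = demand: 17 + x = 55 - 2x → x* = 12.6667.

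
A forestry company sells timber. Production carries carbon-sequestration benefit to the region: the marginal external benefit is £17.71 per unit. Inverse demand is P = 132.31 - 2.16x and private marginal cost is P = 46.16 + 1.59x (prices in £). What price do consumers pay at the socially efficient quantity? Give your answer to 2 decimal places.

Social marginal cost = private MC − MEB = 28.45 + 1.59x.
Set SMC = demand: 28.45 + 1.59x = 132.31 - 2.16x → x* = 27.6960.
Consumer price on the demand curve at x*: 132.31 − 2.16×27.6960 = 72.4866.

P = £72.49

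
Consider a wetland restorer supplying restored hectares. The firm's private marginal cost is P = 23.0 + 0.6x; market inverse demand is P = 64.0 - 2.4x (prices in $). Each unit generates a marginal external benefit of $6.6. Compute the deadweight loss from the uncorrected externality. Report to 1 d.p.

Market equilibrium (private): 23.0 + 0.6x = 64.0 - 2.4x → x_m = 13.6667.
Social marginal cost = private MC − MEB = 16.4 + 0.6x.
Set SMC = demand: 16.4 + 0.6x = 64.0 - 2.4x → x* = 15.8667.
The loss is the area between SMC and demand from x* to x_m; with linear curves that's a triangle of height MEB(x_m).
DWL = ½ × 2.2000 × 6.6000 = 7.2600.

DWL = $7.3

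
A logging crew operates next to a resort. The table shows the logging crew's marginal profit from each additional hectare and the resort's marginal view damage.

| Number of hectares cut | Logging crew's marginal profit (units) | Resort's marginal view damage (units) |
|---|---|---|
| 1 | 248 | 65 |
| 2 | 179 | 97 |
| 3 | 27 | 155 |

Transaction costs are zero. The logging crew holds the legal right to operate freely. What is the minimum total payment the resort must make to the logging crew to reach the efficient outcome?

Left alone the logging crew would choose level 3 (marginal profit stays positive).
Efficient level: k* = 2 (marginal profit ≥ marginal view damage through 2).
The resort must at least cover the logging crew's forgone profit from cutting 3→2: 27 = 27.

27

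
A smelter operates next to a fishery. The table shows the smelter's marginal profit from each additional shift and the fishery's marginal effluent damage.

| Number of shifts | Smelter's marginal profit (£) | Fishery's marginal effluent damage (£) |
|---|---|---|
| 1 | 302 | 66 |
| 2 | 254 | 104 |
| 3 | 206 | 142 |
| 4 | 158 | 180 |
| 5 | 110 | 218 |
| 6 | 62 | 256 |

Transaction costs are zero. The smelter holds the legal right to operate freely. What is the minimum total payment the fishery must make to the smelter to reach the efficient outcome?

£330

Left alone the smelter would choose level 6 (marginal profit stays positive).
Efficient level: k* = 3 (marginal profit ≥ marginal effluent damage through 3).
The fishery must at least cover the smelter's forgone profit from cutting 6→3: 158 + 110 + 62 = 330.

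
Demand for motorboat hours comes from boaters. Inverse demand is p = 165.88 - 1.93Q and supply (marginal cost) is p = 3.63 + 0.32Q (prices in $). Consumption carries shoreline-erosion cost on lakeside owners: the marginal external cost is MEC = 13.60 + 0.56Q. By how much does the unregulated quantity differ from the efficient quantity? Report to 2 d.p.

Market equilibrium (private): 3.63 + 0.32Q = 165.88 - 1.93Q → Q_m = 72.1111.
Social marginal benefit = demand − MEC = 152.28 - 2.49Q.
Set SMB = MC: 152.28 - 2.49Q = 3.63 + 0.32Q → Q* = 52.9004.
Gap = |72.1111 − 52.9004| = 19.2107.

19.21 units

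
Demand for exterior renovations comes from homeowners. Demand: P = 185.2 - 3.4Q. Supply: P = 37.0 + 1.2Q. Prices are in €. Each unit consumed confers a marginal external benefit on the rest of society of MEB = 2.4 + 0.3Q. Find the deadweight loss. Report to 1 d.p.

Market equilibrium (private): 37.0 + 1.2Q = 185.2 - 3.4Q → Q_m = 32.2174.
Social marginal benefit = demand + MEB = 187.6 - 3.1Q.
Set SMB = MC: 187.6 - 3.1Q = 37.0 + 1.2Q → Q* = 35.0233.
Between Q* and Q_m the wedge SMB − MC runs linearly from 0 to MEB(Q_m), so the loss is a triangle.
DWL = ½ × 2.8059 × 12.0652 = 16.9269.

DWL = €16.9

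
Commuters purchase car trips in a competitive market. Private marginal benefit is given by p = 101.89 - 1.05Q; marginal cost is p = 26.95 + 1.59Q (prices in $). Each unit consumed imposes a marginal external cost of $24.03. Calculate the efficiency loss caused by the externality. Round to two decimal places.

Market equilibrium (private): 26.95 + 1.59Q = 101.89 - 1.05Q → Q_m = 28.3864.
Social marginal benefit = demand − MEC = 77.86 - 1.05Q.
Set SMB = MC: 77.86 - 1.05Q = 26.95 + 1.59Q → Q* = 19.2841.
Between Q* and Q_m the wedge MC − SMB runs linearly from 0 to MEC(Q_m), so the loss is a triangle.
DWL = ½ × 9.1023 × 24.0300 = 109.3641.

DWL = $109.36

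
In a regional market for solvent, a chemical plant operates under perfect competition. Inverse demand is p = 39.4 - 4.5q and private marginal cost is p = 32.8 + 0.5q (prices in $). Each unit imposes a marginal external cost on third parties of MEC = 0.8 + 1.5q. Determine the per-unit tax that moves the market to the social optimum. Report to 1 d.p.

tax = $2.1 per unit

Social marginal cost = private MC + MEC = 33.6 + 2.0q.
Set SMC = demand: 33.6 + 2.0q = 39.4 - 4.5q → q* = 0.8923.
The Pigouvian tax equals MEC at q*: 0.8 + 1.5×0.8923 = 2.1385.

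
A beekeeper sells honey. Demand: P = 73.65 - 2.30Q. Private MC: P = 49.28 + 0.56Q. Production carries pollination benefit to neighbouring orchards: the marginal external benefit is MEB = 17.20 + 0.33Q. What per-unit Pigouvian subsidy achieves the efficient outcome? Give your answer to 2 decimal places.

subsidy = 22.62 per unit

Social marginal cost = private MC − MEB = 32.08 + 0.23Q.
Set SMC = demand: 32.08 + 0.23Q = 73.65 - 2.30Q → Q* = 16.4308.
The Pigouvian subsidy equals MEB at Q*: 17.20 + 0.33×16.4308 = 22.6222.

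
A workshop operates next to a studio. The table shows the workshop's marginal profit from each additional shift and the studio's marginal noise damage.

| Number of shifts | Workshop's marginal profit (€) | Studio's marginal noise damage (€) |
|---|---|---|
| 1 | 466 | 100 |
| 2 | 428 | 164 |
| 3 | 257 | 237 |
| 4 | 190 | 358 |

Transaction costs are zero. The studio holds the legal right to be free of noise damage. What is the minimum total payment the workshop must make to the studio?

€501

Efficient level: marginal profit ≥ marginal noise damage through level 3, so k* = 3.
With the studio holding the right, the workshop must at least compensate total damage at k*: 100 + 164 + 237 = 501.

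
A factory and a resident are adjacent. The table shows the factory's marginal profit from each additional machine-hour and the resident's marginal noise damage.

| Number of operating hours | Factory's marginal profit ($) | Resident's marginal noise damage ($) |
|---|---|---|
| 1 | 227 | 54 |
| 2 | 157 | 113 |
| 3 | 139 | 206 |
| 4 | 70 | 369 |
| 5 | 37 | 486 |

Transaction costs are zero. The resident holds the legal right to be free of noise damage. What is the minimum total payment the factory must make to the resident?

Efficient level: marginal profit ≥ marginal noise damage through level 2, so k* = 2.
With the resident holding the right, the factory must at least compensate total damage at k*: 54 + 113 = 167.

$167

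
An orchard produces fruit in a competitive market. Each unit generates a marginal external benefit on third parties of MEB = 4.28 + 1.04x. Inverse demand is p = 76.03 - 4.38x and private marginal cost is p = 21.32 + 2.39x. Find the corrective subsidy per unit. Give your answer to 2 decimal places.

subsidy = 14.99 per unit

Social marginal cost = private MC − MEB = 17.04 + 1.35x.
Set SMC = demand: 17.04 + 1.35x = 76.03 - 4.38x → x* = 10.2949.
The Pigouvian subsidy equals MEB at x*: 4.28 + 1.04×10.2949 = 14.9867.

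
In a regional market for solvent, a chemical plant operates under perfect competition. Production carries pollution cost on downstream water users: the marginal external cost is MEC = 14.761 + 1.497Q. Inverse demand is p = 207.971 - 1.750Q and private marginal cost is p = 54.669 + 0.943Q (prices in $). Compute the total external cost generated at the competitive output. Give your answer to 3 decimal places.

$3265.861

Market equilibrium (private): 54.669 + 0.943Q = 207.971 - 1.750Q → Q_m = 56.9261.
Total external cost = ∫₀^{Q_m} (14.761 + 1.497Q) dQ = 14.761×56.9261 + ½×1.497×56.9261² = 3265.8609.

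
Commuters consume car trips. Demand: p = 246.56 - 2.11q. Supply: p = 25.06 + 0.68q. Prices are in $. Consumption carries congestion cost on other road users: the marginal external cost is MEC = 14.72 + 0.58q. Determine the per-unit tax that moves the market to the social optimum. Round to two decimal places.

tax = $50.31 per unit

Social marginal benefit = demand − MEC = 231.84 - 2.69q.
Set SMB = MC: 231.84 - 2.69q = 25.06 + 0.68q → q* = 61.3591.
The Pigouvian tax equals MEC at q*: 14.72 + 0.58×61.3591 = 50.3083.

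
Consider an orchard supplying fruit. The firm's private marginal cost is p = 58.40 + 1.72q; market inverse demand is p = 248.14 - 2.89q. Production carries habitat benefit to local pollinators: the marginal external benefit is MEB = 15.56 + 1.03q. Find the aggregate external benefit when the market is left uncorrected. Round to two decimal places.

Market equilibrium (private): 58.40 + 1.72q = 248.14 - 2.89q → q_m = 41.1584.
Total external benefit = ∫₀^{q_m} (15.56 + 1.03q) dq = 15.56×41.1584 + ½×1.03×41.1584² = 1512.8419.

1512.84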